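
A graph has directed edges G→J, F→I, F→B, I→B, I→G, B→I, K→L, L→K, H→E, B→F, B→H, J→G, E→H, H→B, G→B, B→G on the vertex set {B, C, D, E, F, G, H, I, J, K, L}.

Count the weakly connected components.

4

From B: component {B, E, F, G, H, I, J}.
From C: component {C}.
From D: component {D}.
From K: component {K, L}.
That's 4 components.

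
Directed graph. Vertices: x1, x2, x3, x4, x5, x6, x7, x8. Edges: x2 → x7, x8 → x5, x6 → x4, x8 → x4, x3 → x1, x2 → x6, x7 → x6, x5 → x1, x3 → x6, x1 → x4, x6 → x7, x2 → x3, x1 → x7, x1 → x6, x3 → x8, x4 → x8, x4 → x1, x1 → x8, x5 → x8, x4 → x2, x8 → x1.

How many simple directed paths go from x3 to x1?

7

x3→x1
x3→x6→x4→x1
x3→x6→x4→x8→x1
x3→x6→x4→x8→x5→x1
x3→x8→x1
x3→x8→x4→x1
x3→x8→x5→x1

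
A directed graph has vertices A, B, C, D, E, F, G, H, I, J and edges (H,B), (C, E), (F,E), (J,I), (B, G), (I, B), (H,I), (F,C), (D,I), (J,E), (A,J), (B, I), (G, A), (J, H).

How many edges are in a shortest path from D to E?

Distance 0: D.
Distance 1: I.
Distance 2: B.
Distance 3: G.
Distance 4: A.
Distance 5: J.
Distance 6: E, H — contains E.

6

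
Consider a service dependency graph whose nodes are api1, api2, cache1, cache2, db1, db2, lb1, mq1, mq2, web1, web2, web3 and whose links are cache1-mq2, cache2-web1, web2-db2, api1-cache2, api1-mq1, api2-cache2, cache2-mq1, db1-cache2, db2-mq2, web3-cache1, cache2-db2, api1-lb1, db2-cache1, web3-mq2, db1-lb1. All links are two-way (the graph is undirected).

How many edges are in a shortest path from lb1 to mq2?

4

Distance 0: lb1.
Distance 1: api1, db1.
Distance 2: cache2, mq1.
Distance 3: api2, db2, web1.
Distance 4: cache1, mq2, web2 — contains mq2.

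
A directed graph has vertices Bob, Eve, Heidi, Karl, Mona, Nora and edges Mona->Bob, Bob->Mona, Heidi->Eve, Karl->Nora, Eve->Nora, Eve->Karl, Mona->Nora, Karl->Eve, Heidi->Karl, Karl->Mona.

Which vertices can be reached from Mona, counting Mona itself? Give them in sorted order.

Bob, Mona, Nora

Start at Mona.
Its neighbours: Bob, Nora.
Nothing further is reachable.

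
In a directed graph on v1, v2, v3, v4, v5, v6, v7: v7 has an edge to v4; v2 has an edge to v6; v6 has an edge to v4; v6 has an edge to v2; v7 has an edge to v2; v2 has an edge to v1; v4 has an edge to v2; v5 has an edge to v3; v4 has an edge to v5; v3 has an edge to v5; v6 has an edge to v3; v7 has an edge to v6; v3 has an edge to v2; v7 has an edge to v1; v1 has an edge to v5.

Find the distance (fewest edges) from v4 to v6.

Distance 0: v4.
Distance 1: v2, v5.
Distance 2: v1, v3, v6 — contains v6.

2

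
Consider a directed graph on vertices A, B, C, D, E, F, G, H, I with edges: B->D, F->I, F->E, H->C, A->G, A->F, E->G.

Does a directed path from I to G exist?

No

I has no outgoing edges, so nothing is reachable from it.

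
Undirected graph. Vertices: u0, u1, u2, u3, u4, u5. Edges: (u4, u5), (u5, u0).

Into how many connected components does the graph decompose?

4

From u0: component {u0, u4, u5}.
From u1: component {u1}.
From u2: component {u2}.
From u3: component {u3}.
That's 4 components.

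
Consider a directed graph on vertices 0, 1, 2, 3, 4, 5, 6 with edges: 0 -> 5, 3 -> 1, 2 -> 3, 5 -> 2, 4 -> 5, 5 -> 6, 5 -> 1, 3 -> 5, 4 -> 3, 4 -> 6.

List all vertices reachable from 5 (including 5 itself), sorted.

Start at 5.
Its neighbours: 1, 2, 6.
Then their neighbours: 3.
Nothing further is reachable.

1, 2, 3, 5, 6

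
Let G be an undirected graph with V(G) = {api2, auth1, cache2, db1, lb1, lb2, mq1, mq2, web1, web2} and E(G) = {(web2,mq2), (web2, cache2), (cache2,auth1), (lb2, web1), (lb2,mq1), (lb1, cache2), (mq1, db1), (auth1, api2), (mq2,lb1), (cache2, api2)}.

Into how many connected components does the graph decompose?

2

From api2: component {api2, auth1, cache2, lb1, mq2, web2}.
From db1: component {db1, lb2, mq1, web1}.
That's 2 components.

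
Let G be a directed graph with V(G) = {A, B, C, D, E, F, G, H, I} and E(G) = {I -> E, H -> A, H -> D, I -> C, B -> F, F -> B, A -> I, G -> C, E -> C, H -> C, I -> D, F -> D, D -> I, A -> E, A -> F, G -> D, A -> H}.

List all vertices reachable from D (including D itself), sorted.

C, D, E, I

Start at D.
Its neighbours: I.
Then their neighbours: C, E.
Nothing further is reachable.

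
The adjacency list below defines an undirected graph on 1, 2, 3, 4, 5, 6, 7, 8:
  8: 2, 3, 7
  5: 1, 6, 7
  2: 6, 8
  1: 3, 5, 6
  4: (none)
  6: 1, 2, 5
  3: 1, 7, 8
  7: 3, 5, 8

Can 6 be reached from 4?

No

4 has no edges, so nothing is reachable from it.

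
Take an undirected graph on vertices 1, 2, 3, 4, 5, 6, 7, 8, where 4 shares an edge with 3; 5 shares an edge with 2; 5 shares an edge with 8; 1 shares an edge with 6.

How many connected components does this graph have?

4

From 1: component {1, 6}.
From 2: component {2, 5, 8}.
From 3: component {3, 4}.
From 7: component {7}.
That's 4 components.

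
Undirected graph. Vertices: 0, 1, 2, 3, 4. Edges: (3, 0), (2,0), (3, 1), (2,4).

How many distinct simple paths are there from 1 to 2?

1

1–3–0–2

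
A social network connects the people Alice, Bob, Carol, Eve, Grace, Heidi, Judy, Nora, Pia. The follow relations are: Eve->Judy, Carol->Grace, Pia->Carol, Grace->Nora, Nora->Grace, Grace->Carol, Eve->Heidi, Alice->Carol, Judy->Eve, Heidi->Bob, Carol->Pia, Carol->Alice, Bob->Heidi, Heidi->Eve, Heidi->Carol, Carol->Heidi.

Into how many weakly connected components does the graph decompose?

From Alice: component {Alice, Bob, Carol, Eve, Grace, Heidi, Judy, Nora, Pia}.
That's 1 component.

1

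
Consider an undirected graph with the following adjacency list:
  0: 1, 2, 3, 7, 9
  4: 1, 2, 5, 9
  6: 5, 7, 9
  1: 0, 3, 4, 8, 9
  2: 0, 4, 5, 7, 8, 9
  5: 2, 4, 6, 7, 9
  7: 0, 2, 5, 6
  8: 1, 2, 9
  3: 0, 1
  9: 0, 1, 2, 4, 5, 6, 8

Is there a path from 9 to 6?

Yes

Explore from 9.
Distance 1: reach 0, 1, 2, 4, 5, 6, 8.
Found 6.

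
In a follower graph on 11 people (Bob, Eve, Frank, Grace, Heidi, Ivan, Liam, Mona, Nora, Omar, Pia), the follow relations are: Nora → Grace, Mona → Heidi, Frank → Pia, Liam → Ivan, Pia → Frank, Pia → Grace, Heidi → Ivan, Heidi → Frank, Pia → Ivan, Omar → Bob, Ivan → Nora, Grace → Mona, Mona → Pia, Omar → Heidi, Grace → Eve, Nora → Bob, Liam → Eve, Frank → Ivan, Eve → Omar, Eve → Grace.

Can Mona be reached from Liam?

Yes

Explore from Liam.
Distance 1: reach Eve, Ivan.
Distance 2: reach Grace, Nora, Omar.
Distance 3: reach Bob, Heidi, Mona.
Found Mona.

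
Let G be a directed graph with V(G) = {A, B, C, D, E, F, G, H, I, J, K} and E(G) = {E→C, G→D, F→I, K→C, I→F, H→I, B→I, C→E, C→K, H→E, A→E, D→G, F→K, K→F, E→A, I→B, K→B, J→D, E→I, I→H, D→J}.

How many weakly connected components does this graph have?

2

From A: component {A, B, C, E, F, H, I, K}.
From D: component {D, G, J}.
That's 2 components.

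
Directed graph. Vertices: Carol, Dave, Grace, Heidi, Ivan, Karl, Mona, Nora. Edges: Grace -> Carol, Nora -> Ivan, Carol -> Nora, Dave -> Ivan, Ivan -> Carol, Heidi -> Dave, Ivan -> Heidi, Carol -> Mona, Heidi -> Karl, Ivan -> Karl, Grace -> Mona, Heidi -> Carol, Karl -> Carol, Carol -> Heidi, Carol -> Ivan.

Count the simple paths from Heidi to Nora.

Heidi→Carol→Nora
Heidi→Dave→Ivan→Carol→Nora
Heidi→Dave→Ivan→Karl→Carol→Nora
Heidi→Karl→Carol→Nora

4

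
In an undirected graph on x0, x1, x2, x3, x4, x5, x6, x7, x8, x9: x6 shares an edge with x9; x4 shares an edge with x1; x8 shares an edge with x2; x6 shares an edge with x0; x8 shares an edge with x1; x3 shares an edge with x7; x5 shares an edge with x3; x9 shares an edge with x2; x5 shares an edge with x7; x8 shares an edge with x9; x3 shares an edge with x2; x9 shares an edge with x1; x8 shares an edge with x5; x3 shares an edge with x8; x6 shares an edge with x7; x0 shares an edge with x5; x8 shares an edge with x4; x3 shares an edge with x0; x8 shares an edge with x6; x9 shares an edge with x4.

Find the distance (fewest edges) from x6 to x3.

2

Distance 0: x6.
Distance 1: x0, x7, x8, x9.
Distance 2: x1, x2, x3, x4, x5 — contains x3.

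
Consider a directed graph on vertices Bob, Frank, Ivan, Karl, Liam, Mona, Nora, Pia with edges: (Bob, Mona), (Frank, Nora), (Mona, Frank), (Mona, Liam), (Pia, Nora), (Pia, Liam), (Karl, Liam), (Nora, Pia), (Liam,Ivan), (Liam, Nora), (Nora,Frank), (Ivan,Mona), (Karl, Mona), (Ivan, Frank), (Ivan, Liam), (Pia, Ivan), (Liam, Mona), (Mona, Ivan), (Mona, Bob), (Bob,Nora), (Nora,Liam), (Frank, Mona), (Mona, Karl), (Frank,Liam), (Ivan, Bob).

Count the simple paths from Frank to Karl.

Frank→Liam→Ivan→Bob→Mona→Karl
Frank→Liam→Ivan→Mona→Karl
Frank→Liam→Mona→Karl
Frank→Liam→Nora→Pia→Ivan→Bob→Mona→Karl
Frank→Liam→Nora→Pia→Ivan→Mona→Karl
Frank→Mona→Karl
Frank→Nora→Liam→Ivan→Bob→Mona→Karl
Frank→Nora→Liam→Ivan→Mona→Karl
Frank→Nora→Liam→Mona→Karl
Frank→Nora→Pia→Ivan→Bob→Mona→Karl
Frank→Nora→Pia→Ivan→Liam→Mona→Karl
Frank→Nora→Pia→Ivan→Mona→Karl
Frank→Nora→Pia→Liam→Ivan→Bob→Mona→Karl
Frank→Nora→Pia→Liam→Ivan→Mona→Karl
Frank→Nora→Pia→Liam→Mona→Karl

15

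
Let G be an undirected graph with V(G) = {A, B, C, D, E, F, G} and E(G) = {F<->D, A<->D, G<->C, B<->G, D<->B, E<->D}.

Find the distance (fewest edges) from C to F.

4

Distance 0: C.
Distance 1: G.
Distance 2: B.
Distance 3: D.
Distance 4: A, E, F — contains F.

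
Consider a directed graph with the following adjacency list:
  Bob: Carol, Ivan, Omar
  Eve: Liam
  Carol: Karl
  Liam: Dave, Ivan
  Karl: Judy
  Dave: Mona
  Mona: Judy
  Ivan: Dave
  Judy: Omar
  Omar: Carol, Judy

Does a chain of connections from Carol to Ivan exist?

Explore from Carol.
Distance 1: reach Karl.
Distance 2: reach Judy.
Distance 3: reach Omar.
The search from Carol is exhausted; no directed path reaches Ivan.

No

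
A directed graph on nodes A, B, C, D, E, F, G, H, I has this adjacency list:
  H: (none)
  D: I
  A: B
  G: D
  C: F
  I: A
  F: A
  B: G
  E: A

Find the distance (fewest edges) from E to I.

Distance 0: E.
Distance 1: A.
Distance 2: B.
Distance 3: G.
Distance 4: D.
Distance 5: I — contains I.

5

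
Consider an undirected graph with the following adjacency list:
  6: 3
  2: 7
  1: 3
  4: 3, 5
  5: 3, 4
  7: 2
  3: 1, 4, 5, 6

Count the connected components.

2

From 1: component {1, 3, 4, 5, 6}.
From 2: component {2, 7}.
That's 2 components.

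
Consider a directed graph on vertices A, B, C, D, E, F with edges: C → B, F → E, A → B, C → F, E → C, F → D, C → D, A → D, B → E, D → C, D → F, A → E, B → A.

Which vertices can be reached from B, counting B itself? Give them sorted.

Start at B.
Its neighbours: A, E.
Then their neighbours: C, D.
Then next layer: F.
Every vertex is now reached.

A, B, C, D, E, F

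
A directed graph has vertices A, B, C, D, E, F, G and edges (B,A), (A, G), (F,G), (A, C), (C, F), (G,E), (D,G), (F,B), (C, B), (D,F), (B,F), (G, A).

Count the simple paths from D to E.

3

D→F→B→A→G→E
D→F→G→E
D→G→E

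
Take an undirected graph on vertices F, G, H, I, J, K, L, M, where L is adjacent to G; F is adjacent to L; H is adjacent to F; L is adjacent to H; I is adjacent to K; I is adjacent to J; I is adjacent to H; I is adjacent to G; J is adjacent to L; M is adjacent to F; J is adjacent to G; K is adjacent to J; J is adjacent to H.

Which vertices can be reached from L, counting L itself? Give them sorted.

F, G, H, I, J, K, L, M

Start at L.
Its neighbours: F, G, H, J.
Then their neighbours: I, K, M.
Every vertex is now reached.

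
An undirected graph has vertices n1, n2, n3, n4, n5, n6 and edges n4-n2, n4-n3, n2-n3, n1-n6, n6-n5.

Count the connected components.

2

From n1: component {n1, n5, n6}.
From n2: component {n2, n3, n4}.
That's 2 components.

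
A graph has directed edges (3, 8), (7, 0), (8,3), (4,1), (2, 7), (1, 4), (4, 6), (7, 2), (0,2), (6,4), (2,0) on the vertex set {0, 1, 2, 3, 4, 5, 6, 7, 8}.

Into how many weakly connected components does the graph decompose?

From 0: component {0, 2, 7}.
From 1: component {1, 4, 6}.
From 3: component {3, 8}.
From 5: component {5}.
That's 4 components.

4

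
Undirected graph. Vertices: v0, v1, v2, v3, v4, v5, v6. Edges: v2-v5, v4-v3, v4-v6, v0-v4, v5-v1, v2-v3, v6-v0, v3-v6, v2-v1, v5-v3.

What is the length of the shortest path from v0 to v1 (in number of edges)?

4

Distance 0: v0.
Distance 1: v4, v6.
Distance 2: v3.
Distance 3: v2, v5.
Distance 4: v1 — contains v1.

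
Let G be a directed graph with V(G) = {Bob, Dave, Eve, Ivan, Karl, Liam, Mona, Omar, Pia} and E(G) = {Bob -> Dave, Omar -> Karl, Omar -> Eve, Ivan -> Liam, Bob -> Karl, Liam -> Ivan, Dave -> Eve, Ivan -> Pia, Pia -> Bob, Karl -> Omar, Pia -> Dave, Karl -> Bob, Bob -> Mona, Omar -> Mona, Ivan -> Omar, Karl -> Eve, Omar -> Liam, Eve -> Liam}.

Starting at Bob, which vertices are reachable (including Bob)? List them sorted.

Start at Bob.
Its neighbours: Dave, Karl, Mona.
Then their neighbours: Eve, Omar.
Then next layer: Liam.
Then next layer: Ivan.
Then next layer: Pia.
Every vertex is now reached.

Bob, Dave, Eve, Ivan, Karl, Liam, Mona, Omar, Pia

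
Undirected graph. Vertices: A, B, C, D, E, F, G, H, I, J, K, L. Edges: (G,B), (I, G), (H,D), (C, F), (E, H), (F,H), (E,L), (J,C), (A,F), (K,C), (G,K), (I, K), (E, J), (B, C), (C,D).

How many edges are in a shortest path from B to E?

Distance 0: B.
Distance 1: C, G.
Distance 2: D, F, I, J, K.
Distance 3: A, E, H — contains E.

3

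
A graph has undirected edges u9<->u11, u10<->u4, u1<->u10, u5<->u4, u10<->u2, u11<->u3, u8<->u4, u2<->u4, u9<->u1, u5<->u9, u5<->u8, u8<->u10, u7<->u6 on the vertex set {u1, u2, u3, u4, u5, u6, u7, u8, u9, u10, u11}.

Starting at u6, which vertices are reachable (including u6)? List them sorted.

u6, u7

Start at u6.
Its neighbours: u7.
Nothing further is reachable.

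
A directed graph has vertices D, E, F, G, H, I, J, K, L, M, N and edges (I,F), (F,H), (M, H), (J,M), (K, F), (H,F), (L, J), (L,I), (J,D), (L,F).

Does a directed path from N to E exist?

No

N has no outgoing edges, so nothing is reachable from it.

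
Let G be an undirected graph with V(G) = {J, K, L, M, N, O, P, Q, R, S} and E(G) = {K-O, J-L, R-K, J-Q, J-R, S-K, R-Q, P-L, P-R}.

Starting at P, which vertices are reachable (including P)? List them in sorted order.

J, K, L, O, P, Q, R, S

Start at P.
Its neighbours: L, R.
Then their neighbours: J, K, Q.
Then next layer: O, S.
Nothing further is reachable.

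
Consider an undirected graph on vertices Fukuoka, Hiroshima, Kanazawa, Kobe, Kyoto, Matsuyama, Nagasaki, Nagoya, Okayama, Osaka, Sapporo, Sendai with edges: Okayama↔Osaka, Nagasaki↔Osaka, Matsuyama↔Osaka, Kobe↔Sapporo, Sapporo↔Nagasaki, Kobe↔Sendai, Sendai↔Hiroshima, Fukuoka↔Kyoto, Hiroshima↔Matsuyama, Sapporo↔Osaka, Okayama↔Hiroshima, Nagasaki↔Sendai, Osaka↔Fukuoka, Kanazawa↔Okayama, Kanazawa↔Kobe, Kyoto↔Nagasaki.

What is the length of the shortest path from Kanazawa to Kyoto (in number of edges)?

Distance 0: Kanazawa.
Distance 1: Kobe, Okayama.
Distance 2: Hiroshima, Osaka, Sapporo, Sendai.
Distance 3: Fukuoka, Matsuyama, Nagasaki.
Distance 4: Kyoto — contains Kyoto.

4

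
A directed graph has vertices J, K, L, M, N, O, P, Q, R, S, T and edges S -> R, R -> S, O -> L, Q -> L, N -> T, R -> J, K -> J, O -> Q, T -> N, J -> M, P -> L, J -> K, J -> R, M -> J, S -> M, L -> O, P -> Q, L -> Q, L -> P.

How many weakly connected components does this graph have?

3

From J: component {J, K, M, R, S}.
From L: component {L, O, P, Q}.
From N: component {N, T}.
That's 3 components.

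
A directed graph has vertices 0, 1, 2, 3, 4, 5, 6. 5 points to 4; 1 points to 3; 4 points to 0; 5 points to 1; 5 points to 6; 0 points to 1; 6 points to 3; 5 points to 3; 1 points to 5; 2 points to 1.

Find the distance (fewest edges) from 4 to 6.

4

Distance 0: 4.
Distance 1: 0.
Distance 2: 1.
Distance 3: 3, 5.
Distance 4: 6 — contains 6.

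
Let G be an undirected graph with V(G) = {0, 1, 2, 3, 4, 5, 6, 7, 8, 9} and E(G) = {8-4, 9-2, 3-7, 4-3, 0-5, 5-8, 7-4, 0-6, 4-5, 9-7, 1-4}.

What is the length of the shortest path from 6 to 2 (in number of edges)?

6

Distance 0: 6.
Distance 1: 0.
Distance 2: 5.
Distance 3: 4, 8.
Distance 4: 1, 3, 7.
Distance 5: 9.
Distance 6: 2 — contains 2.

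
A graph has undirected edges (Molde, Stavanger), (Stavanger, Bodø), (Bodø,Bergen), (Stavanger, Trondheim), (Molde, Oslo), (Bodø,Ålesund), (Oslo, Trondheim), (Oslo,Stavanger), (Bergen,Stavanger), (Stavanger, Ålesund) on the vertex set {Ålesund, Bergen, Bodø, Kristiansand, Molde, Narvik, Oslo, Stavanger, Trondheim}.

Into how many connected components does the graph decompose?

3

From Ålesund: component {Ålesund, Bergen, Bodø, Molde, Oslo, Stavanger, Trondheim}.
From Kristiansand: component {Kristiansand}.
From Narvik: component {Narvik}.
That's 3 components.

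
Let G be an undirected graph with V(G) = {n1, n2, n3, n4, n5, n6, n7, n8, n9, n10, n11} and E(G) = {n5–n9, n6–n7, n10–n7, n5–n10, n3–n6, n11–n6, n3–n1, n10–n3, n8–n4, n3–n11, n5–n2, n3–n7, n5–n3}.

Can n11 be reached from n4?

No

Explore from n4.
Distance 1: reach n8.
The search is exhausted without reaching n11; it lies in a different component.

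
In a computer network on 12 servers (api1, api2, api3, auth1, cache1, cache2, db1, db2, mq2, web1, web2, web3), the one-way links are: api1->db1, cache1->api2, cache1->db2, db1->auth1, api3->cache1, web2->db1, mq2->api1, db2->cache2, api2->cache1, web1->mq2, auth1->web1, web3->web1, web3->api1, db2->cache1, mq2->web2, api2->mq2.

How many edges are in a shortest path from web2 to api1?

5

Distance 0: web2.
Distance 1: db1.
Distance 2: auth1.
Distance 3: web1.
Distance 4: mq2.
Distance 5: api1 — contains api1.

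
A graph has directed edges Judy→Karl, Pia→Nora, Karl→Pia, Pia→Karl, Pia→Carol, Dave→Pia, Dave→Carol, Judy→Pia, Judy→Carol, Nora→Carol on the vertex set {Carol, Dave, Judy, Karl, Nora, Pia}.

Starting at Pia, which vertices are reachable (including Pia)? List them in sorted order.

Start at Pia.
Its neighbours: Carol, Karl, Nora.
Nothing further is reachable.

Carol, Karl, Nora, Pia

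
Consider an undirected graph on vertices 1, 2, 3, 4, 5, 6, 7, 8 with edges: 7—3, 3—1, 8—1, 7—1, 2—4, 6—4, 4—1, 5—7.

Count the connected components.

From 1: component {1, 2, 3, 4, 5, 6, 7, 8}.
That's 1 component.

1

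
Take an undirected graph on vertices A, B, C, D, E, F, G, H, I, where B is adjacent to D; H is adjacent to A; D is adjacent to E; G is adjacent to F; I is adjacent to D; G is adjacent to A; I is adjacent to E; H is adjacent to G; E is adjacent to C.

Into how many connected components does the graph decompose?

2

From A: component {A, F, G, H}.
From B: component {B, C, D, E, I}.
That's 2 components.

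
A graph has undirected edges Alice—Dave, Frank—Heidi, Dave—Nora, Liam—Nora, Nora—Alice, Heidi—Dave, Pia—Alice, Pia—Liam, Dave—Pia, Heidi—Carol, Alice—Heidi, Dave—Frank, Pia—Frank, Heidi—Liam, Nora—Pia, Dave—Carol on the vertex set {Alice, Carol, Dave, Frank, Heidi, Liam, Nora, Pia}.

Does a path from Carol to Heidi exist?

Yes

Explore from Carol.
Distance 1: reach Dave, Heidi.
Found Heidi.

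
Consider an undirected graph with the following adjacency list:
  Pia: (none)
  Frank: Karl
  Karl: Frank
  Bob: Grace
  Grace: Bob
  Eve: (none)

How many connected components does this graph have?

4

From Bob: component {Bob, Grace}.
From Eve: component {Eve}.
From Frank: component {Frank, Karl}.
From Pia: component {Pia}.
That's 4 components.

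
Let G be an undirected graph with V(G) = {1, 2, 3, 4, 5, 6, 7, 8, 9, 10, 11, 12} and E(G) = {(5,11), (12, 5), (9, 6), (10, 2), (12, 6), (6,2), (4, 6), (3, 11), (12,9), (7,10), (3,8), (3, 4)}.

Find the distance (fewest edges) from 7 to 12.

Distance 0: 7.
Distance 1: 10.
Distance 2: 2.
Distance 3: 6.
Distance 4: 4, 9, 12 — contains 12.

4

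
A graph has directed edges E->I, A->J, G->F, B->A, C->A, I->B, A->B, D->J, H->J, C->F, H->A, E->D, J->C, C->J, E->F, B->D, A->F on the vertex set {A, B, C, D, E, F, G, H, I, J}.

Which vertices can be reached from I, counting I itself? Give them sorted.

Start at I.
Its neighbours: B.
Then their neighbours: A, D.
Then next layer: F, J.
Then next layer: C.
Nothing further is reachable.

A, B, C, D, F, I, J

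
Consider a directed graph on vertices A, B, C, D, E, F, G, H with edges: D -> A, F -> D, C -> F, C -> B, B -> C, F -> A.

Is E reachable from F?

Explore from F.
Distance 1: reach A, D.
The search from F is exhausted; no directed path reaches E.

No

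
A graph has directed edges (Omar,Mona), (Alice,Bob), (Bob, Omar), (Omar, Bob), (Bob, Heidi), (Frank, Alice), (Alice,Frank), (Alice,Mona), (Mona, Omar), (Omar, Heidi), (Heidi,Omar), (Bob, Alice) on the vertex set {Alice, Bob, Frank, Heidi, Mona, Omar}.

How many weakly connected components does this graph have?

1

From Alice: component {Alice, Bob, Frank, Heidi, Mona, Omar}.
That's 1 component.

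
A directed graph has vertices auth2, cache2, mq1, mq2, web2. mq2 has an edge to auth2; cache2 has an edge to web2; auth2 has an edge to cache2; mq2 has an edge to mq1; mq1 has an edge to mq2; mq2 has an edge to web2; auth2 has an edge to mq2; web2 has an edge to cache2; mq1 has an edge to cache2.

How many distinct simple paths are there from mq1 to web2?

3

mq1→cache2→web2
mq1→mq2→auth2→cache2→web2
mq1→mq2→web2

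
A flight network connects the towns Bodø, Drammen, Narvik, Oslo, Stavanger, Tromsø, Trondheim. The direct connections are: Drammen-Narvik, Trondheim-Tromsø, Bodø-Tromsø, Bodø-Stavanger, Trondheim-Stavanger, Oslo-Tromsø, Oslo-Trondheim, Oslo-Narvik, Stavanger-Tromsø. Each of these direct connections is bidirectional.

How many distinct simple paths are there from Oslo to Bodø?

7

Oslo–Tromsø–Bodø
Oslo–Tromsø–Stavanger–Bodø
Oslo–Tromsø–Trondheim–Stavanger–Bodø
Oslo–Trondheim–Stavanger–Bodø
Oslo–Trondheim–Stavanger–Tromsø–Bodø
Oslo–Trondheim–Tromsø–Bodø
Oslo–Trondheim–Tromsø–Stavanger–Bodø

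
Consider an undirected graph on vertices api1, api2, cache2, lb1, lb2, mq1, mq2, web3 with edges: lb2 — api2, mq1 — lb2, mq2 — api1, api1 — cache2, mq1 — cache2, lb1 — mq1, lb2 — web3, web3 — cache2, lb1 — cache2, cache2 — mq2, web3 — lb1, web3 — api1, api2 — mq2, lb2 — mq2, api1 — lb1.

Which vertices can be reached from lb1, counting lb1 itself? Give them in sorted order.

Start at lb1.
Its neighbours: api1, cache2, mq1, web3.
Then their neighbours: lb2, mq2.
Then next layer: api2.
Every vertex is now reached.

api1, api2, cache2, lb1, lb2, mq1, mq2, web3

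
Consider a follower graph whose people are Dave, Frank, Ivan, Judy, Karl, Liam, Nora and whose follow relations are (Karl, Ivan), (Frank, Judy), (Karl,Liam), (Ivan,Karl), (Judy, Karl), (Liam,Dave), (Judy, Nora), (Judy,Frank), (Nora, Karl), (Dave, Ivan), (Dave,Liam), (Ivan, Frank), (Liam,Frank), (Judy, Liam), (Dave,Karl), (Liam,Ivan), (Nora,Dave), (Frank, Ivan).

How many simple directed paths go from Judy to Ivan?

Judy→Frank→Ivan
Judy→Karl→Ivan
Judy→Karl→Liam→Dave→Ivan
Judy→Karl→Liam→Frank→Ivan
Judy→Karl→Liam→Ivan
Judy→Liam→Dave→Ivan
Judy→Liam→Dave→Karl→Ivan
Judy→Liam→Frank→Ivan
... and 11 more.

19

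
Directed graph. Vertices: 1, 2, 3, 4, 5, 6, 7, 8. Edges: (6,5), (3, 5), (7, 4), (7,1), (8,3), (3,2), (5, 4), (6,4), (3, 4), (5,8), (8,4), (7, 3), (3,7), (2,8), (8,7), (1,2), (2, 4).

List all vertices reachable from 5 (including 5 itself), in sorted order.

1, 2, 3, 4, 5, 7, 8

Start at 5.
Its neighbours: 4, 8.
Then their neighbours: 3, 7.
Then next layer: 1, 2.
Nothing further is reachable.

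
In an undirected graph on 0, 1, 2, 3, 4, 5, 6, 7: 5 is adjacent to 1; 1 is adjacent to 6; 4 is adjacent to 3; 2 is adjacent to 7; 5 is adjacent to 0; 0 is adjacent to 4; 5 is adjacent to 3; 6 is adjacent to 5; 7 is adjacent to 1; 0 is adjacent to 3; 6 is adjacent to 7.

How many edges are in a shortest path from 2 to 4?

Distance 0: 2.
Distance 1: 7.
Distance 2: 1, 6.
Distance 3: 5.
Distance 4: 0, 3.
Distance 5: 4 — contains 4.

5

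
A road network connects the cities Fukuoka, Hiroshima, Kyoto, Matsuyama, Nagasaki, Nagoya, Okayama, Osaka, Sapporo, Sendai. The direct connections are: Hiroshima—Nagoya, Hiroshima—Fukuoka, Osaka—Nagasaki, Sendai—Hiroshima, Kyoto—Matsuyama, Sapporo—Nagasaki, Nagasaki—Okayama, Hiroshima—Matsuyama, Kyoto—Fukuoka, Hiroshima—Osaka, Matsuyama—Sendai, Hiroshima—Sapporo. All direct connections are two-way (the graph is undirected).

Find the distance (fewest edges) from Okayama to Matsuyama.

Distance 0: Okayama.
Distance 1: Nagasaki.
Distance 2: Osaka, Sapporo.
Distance 3: Hiroshima.
Distance 4: Fukuoka, Matsuyama, Nagoya, Sendai — contains Matsuyama.

4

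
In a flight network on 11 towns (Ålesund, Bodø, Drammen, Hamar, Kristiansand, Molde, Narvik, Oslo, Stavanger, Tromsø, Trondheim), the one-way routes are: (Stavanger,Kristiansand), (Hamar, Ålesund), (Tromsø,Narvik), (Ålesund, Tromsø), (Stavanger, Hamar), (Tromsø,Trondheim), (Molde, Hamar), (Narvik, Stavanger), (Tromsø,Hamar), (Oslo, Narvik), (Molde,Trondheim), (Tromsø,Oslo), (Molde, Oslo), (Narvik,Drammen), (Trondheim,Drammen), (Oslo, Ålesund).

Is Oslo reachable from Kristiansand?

No

Kristiansand has no outgoing edges, so nothing is reachable from it.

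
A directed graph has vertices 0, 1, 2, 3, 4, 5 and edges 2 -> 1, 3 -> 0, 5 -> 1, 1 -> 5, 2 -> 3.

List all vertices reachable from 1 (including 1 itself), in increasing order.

Start at 1.
Its neighbours: 5.
Nothing further is reachable.

1, 5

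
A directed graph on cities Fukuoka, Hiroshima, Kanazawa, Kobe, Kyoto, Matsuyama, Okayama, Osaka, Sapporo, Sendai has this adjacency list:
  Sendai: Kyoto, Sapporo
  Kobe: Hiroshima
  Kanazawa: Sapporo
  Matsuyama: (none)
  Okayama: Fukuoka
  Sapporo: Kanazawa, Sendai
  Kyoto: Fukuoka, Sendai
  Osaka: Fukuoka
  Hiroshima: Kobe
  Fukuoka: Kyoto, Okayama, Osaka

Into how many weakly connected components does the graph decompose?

From Fukuoka: component {Fukuoka, Kanazawa, Kyoto, Okayama, Osaka, Sapporo, Sendai}.
From Hiroshima: component {Hiroshima, Kobe}.
From Matsuyama: component {Matsuyama}.
That's 3 components.

3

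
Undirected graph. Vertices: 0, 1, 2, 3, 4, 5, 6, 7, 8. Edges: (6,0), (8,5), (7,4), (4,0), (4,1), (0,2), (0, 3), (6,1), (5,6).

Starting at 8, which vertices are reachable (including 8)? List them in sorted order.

Start at 8.
Its neighbours: 5.
Then their neighbours: 6.
Then next layer: 0, 1.
Then next layer: 2, 3, 4.
Then next layer: 7.
Every vertex is now reached.

0, 1, 2, 3, 4, 5, 6, 7, 8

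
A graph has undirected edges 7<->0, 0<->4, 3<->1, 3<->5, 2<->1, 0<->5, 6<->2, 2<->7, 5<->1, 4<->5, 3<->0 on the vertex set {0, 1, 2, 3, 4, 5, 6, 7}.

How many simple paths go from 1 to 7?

7

1–2–7
1–3–0–7
1–3–5–0–7
1–3–5–4–0–7
1–5–0–7
1–5–3–0–7
1–5–4–0–7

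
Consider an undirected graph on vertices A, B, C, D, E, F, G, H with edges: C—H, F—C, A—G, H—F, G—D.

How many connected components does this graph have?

From A: component {A, D, G}.
From B: component {B}.
From C: component {C, F, H}.
From E: component {E}.
That's 4 components.

4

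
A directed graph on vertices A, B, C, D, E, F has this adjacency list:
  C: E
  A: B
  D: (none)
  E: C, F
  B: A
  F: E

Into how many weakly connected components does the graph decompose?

From A: component {A, B}.
From C: component {C, E, F}.
From D: component {D}.
That's 3 components.

3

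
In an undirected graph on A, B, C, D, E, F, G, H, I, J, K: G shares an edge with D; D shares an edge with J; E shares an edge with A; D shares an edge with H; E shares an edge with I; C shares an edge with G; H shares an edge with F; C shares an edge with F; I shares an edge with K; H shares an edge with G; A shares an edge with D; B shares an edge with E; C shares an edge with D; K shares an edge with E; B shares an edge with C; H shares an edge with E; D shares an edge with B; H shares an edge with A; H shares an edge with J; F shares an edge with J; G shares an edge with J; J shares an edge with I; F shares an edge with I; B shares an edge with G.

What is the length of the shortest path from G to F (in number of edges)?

2

Distance 0: G.
Distance 1: B, C, D, H, J.
Distance 2: A, E, F, I — contains F.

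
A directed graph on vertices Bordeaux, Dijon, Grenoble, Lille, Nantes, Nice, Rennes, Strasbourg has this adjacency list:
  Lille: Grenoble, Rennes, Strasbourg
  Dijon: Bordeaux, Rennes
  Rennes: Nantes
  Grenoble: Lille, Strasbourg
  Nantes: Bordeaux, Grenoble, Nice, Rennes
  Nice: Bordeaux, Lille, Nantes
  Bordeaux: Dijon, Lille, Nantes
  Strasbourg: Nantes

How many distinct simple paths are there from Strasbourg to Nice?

1

Strasbourg→Nantes→Nice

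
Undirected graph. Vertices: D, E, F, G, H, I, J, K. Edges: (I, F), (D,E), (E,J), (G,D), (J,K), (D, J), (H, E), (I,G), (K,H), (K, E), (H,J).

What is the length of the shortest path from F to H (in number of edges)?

5

Distance 0: F.
Distance 1: I.
Distance 2: G.
Distance 3: D.
Distance 4: E, J.
Distance 5: H, K — contains H.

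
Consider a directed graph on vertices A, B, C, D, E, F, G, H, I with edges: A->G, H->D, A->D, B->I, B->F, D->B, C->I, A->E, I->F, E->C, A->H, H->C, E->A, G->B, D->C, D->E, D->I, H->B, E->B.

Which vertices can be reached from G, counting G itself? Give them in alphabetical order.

Start at G.
Its neighbours: B.
Then their neighbours: F, I.
Nothing further is reachable.

B, F, G, I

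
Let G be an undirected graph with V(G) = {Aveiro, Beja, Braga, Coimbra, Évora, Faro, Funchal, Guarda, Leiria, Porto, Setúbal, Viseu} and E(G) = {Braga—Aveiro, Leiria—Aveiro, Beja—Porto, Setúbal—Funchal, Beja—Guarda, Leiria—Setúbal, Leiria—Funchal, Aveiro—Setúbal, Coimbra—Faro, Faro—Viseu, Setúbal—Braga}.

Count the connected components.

4

From Aveiro: component {Aveiro, Braga, Funchal, Leiria, Setúbal}.
From Beja: component {Beja, Guarda, Porto}.
From Coimbra: component {Coimbra, Faro, Viseu}.
From Évora: component {Évora}.
That's 4 components.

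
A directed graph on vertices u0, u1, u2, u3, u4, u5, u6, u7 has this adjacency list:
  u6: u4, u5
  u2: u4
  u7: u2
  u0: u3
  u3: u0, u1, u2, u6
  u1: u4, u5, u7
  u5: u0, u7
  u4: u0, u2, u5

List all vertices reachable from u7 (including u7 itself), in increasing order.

u0, u1, u2, u3, u4, u5, u6, u7

Start at u7.
Its neighbours: u2.
Then their neighbours: u4.
Then next layer: u0, u5.
Then next layer: u3.
Then next layer: u1, u6.
Every vertex is now reached.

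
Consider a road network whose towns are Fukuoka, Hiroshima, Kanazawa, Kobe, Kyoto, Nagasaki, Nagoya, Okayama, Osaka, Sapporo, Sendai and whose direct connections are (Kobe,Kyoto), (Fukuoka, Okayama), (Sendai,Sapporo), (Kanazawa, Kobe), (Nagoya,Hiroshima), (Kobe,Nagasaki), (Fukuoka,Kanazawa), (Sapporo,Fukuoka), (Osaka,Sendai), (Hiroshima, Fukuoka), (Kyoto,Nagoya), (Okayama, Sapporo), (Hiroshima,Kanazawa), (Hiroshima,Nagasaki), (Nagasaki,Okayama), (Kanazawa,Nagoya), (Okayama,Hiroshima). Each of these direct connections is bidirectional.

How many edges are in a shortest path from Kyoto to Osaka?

6

Distance 0: Kyoto.
Distance 1: Kobe, Nagoya.
Distance 2: Hiroshima, Kanazawa, Nagasaki.
Distance 3: Fukuoka, Okayama.
Distance 4: Sapporo.
Distance 5: Sendai.
Distance 6: Osaka — contains Osaka.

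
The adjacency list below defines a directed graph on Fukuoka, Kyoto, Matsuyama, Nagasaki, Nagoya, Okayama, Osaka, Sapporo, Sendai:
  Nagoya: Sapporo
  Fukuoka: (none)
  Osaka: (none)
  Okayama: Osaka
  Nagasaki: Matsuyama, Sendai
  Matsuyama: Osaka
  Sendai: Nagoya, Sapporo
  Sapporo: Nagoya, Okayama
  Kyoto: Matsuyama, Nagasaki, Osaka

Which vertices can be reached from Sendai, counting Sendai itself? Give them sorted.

Nagoya, Okayama, Osaka, Sapporo, Sendai

Start at Sendai.
Its neighbours: Nagoya, Sapporo.
Then their neighbours: Okayama.
Then next layer: Osaka.
Nothing further is reachable.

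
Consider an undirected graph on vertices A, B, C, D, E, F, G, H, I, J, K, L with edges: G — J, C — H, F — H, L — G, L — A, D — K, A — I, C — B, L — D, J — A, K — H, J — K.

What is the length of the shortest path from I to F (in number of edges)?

Distance 0: I.
Distance 1: A.
Distance 2: J, L.
Distance 3: D, G, K.
Distance 4: H.
Distance 5: C, F — contains F.

5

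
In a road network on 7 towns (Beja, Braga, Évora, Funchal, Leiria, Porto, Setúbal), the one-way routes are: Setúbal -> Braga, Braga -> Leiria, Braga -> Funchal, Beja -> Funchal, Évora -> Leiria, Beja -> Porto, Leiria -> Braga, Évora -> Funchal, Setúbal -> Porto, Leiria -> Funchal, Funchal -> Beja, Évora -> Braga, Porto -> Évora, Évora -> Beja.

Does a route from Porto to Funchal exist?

Explore from Porto.
Distance 1: reach Évora.
Distance 2: reach Beja, Braga, Funchal, Leiria.
Found Funchal.

Yes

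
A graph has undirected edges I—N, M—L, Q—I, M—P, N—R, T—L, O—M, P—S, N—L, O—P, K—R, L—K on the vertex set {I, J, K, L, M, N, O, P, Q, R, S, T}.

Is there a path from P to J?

Explore from P.
Distance 1: reach M, O, S.
Distance 2: reach L.
Distance 3: reach K, N, T.
Distance 4: reach I, R.
Distance 5: reach Q.
The search is exhausted without reaching J; it lies in a different component.

No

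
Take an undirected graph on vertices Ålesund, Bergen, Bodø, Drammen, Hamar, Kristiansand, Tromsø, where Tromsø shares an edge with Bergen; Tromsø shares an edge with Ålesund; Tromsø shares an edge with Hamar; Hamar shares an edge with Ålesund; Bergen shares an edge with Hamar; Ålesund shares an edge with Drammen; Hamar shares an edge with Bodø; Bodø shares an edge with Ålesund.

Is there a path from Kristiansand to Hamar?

Kristiansand has no edges, so nothing is reachable from it.

No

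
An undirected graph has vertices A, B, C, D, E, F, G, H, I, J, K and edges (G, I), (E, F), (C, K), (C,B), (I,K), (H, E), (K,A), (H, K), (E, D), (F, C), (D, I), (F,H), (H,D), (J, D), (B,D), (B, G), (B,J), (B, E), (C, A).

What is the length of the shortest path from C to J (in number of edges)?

2

Distance 0: C.
Distance 1: A, B, F, K.
Distance 2: D, E, G, H, I, J — contains J.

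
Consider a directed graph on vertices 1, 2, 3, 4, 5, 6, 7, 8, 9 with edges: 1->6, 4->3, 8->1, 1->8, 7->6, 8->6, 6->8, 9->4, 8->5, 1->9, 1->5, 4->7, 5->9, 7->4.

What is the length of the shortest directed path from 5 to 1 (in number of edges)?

Distance 0: 5.
Distance 1: 9.
Distance 2: 4.
Distance 3: 3, 7.
Distance 4: 6.
Distance 5: 8.
Distance 6: 1 — contains 1.

6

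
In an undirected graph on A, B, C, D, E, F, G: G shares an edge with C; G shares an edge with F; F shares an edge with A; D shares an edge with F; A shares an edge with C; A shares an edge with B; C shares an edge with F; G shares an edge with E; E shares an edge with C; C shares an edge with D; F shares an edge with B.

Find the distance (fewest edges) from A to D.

2

Distance 0: A.
Distance 1: B, C, F.
Distance 2: D, E, G — contains D.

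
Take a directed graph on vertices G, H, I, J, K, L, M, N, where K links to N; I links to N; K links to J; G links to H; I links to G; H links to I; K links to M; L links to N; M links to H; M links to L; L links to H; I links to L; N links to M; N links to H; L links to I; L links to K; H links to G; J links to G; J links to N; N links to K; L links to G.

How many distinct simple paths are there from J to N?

J→G→H→I→L→K→N
J→G→H→I→L→N
J→G→H→I→N
J→N

4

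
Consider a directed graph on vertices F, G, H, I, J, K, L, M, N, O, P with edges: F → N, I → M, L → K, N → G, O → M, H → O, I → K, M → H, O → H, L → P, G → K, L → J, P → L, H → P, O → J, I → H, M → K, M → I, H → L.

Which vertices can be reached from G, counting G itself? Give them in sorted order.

G, K

Start at G.
Its neighbours: K.
Nothing further is reachable.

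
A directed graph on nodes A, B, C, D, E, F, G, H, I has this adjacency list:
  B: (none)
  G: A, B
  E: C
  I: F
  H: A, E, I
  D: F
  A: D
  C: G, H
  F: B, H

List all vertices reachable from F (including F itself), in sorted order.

A, B, C, D, E, F, G, H, I

Start at F.
Its neighbours: B, H.
Then their neighbours: A, E, I.
Then next layer: C, D.
Then next layer: G.
Every vertex is now reached.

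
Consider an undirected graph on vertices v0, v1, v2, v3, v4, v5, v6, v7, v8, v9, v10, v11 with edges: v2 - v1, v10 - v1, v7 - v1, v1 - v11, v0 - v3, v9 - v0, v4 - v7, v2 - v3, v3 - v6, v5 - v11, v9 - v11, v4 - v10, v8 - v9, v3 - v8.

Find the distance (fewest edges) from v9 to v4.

4

Distance 0: v9.
Distance 1: v0, v8, v11.
Distance 2: v1, v3, v5.
Distance 3: v2, v6, v7, v10.
Distance 4: v4 — contains v4.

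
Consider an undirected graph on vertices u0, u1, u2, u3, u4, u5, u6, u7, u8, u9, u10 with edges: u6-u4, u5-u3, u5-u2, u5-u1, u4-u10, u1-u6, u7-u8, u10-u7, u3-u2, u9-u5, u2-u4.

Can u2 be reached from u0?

u0 has no edges, so nothing is reachable from it.

No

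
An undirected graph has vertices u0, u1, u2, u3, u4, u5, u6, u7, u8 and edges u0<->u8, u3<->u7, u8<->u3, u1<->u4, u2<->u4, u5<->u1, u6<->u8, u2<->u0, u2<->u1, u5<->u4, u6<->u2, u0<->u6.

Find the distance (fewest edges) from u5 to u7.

6

Distance 0: u5.
Distance 1: u1, u4.
Distance 2: u2.
Distance 3: u0, u6.
Distance 4: u8.
Distance 5: u3.
Distance 6: u7 — contains u7.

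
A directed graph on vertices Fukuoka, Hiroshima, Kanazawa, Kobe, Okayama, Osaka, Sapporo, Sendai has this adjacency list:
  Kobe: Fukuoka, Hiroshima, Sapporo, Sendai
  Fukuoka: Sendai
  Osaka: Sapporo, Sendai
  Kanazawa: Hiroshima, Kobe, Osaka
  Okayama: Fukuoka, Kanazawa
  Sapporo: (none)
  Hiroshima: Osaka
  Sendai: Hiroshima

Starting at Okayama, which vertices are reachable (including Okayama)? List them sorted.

Fukuoka, Hiroshima, Kanazawa, Kobe, Okayama, Osaka, Sapporo, Sendai

Start at Okayama.
Its neighbours: Fukuoka, Kanazawa.
Then their neighbours: Hiroshima, Kobe, Osaka, Sendai.
Then next layer: Sapporo.
Every vertex is now reached.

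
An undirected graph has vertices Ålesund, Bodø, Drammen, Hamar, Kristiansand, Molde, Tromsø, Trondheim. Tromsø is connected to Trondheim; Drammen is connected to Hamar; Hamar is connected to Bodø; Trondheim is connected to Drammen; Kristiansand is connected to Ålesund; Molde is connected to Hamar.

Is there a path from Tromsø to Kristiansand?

No

Explore from Tromsø.
Distance 1: reach Trondheim.
Distance 2: reach Drammen.
Distance 3: reach Hamar.
Distance 4: reach Bodø, Molde.
The search is exhausted without reaching Kristiansand; it lies in a different component.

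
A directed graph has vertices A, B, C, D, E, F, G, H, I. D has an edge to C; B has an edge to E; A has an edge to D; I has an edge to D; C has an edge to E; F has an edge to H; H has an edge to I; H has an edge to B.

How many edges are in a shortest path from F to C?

4

Distance 0: F.
Distance 1: H.
Distance 2: B, I.
Distance 3: D, E.
Distance 4: C — contains C.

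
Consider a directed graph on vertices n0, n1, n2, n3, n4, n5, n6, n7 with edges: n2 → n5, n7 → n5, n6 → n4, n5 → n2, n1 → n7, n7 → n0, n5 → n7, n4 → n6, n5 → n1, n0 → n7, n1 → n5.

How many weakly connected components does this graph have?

From n0: component {n0, n1, n2, n5, n7}.
From n3: component {n3}.
From n4: component {n4, n6}.
That's 3 components.

3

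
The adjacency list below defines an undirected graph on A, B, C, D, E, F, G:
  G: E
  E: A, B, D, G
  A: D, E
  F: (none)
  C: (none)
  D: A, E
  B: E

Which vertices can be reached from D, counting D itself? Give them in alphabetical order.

A, B, D, E, G

Start at D.
Its neighbours: A, E.
Then their neighbours: B, G.
Nothing further is reachable.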